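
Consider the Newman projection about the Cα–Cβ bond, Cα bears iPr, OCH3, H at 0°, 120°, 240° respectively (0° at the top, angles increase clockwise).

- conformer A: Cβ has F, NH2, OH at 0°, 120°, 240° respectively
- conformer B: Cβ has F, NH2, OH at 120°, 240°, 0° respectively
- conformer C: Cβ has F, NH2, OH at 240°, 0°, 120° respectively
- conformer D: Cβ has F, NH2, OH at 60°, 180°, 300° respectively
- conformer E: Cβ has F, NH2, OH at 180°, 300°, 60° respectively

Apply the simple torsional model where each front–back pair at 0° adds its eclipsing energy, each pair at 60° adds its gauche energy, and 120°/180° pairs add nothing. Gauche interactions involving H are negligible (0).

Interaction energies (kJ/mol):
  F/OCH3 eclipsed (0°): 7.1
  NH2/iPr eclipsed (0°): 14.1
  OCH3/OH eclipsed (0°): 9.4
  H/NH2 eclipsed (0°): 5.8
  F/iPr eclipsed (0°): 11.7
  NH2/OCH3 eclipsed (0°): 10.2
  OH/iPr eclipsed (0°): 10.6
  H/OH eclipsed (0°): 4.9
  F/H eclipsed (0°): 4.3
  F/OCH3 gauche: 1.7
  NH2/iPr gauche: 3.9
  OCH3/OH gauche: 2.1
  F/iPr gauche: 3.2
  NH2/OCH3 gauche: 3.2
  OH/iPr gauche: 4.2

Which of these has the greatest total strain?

C

A (eclipsed): iPr–F eclipsed, OCH3–NH2 eclipsed, H–OH eclipsed; 11.7 + 10.2 + 4.9 = 26.8 kJ/mol.
B (eclipsed): iPr–OH eclipsed, OCH3–F eclipsed, H–NH2 eclipsed; 10.6 + 7.1 + 5.8 = 23.5 kJ/mol.
C (eclipsed): iPr–NH2 eclipsed, OCH3–OH eclipsed, H–F eclipsed; 14.1 + 9.4 + 4.3 = 27.8 kJ/mol.
D (staggered): iPr–F gauche, iPr–OH gauche, OCH3–F gauche, OCH3–NH2 gauche; 3.2 + 4.2 + 1.7 + 3.2 = 12.3 kJ/mol.
E (staggered): iPr–NH2 gauche, iPr–OH gauche, OCH3–F gauche, OCH3–OH gauche; 3.9 + 4.2 + 1.7 + 2.1 = 11.9 kJ/mol.
C has the highest total (27.8 kJ/mol).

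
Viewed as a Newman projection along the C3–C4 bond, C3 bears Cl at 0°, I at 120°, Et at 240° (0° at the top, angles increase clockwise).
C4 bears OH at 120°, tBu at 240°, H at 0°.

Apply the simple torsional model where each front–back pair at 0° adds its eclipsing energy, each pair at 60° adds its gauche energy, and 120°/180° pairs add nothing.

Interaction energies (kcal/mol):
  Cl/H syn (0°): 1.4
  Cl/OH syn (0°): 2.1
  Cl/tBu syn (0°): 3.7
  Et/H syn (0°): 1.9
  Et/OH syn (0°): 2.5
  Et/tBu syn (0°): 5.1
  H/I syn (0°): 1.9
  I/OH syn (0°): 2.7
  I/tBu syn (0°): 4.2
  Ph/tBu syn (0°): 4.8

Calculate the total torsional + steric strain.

9.2 kcal/mol

This conformer (eclipsed): Cl(0°)/H(0°) eclipsed 1.4; I(120°)/OH(120°) eclipsed 2.7; Et(240°)/tBu(240°) eclipsed 5.1 → 9.2 kcal/mol.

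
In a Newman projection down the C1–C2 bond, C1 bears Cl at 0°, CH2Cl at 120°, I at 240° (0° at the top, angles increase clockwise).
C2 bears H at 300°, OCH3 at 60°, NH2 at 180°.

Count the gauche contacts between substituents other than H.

4

Non-H gauche pairs: Cl(0°)/OCH3(60°); CH2Cl(120°)/OCH3(60°); CH2Cl(120°)/NH2(180°); I(240°)/NH2(180°) — 4 interactions.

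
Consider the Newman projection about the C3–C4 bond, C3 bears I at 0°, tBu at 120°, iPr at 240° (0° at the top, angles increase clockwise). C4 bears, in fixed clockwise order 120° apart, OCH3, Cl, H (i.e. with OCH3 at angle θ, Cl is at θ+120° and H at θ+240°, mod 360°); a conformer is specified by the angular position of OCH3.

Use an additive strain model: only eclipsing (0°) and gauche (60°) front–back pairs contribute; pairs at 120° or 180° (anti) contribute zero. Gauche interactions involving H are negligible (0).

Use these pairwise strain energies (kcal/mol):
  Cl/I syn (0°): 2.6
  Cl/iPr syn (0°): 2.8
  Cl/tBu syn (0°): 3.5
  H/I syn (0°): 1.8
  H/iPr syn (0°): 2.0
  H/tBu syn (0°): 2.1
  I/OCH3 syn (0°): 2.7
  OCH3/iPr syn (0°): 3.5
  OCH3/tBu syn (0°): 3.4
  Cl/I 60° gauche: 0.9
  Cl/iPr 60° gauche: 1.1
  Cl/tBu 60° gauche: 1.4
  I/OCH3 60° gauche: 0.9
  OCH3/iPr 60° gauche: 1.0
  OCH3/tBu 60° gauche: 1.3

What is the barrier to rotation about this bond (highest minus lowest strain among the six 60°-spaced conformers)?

4.0 kcal/mol

OCH3 at 0° (eclipsed): I–OCH3 eclipsed, tBu–Cl eclipsed, iPr–H eclipsed; 2.7 + 3.5 + 2.0 = 8.2 kcal/mol.
OCH3 at 60° (staggered): I–OCH3 gauche, tBu–OCH3 gauche, tBu–Cl gauche, iPr–Cl gauche; 0.9 + 1.3 + 1.4 + 1.1 = 4.7 kcal/mol.
OCH3 at 120° (eclipsed): I–H eclipsed, tBu–OCH3 eclipsed, iPr–Cl eclipsed; 1.8 + 3.4 + 2.8 = 8.0 kcal/mol.
OCH3 at 180° (staggered): I–Cl gauche, tBu–OCH3 gauche, iPr–OCH3 gauche, iPr–Cl gauche; 0.9 + 1.3 + 1.0 + 1.1 = 4.3 kcal/mol.
OCH3 at 240° (eclipsed): I–Cl eclipsed, tBu–H eclipsed, iPr–OCH3 eclipsed; 2.6 + 2.1 + 3.5 = 8.2 kcal/mol.
OCH3 at 300° (staggered): I–OCH3 gauche, I–Cl gauche, tBu–Cl gauche, iPr–OCH3 gauche; 0.9 + 0.9 + 1.4 + 1.0 = 4.2 kcal/mol.
Max at 0° (8.2 kcal/mol), min at 300° (4.2 kcal/mol); barrier = 4.0 kcal/mol.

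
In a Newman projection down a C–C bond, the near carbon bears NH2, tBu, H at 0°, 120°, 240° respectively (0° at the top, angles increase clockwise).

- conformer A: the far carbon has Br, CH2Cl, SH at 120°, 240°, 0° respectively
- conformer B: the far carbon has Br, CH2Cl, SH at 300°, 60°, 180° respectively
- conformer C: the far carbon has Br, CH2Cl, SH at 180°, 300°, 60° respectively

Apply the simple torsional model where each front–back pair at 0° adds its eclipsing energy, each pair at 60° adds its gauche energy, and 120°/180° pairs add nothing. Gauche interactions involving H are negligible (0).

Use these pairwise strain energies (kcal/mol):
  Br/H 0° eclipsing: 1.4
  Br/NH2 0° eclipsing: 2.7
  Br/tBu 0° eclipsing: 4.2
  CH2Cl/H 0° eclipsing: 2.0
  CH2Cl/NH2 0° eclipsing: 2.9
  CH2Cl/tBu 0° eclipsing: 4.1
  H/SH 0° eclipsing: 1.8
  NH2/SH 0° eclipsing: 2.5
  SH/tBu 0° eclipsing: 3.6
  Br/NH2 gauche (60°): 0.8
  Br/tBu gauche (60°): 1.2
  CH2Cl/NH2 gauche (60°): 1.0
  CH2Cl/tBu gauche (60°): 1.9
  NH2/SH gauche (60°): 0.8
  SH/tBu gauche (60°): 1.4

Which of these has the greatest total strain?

A (eclipsed): NH2–SH eclipsed, tBu–Br eclipsed, H–CH2Cl eclipsed; 2.5 + 4.2 + 2.0 = 8.7 kcal/mol.
B (staggered): NH2–Br gauche, NH2–CH2Cl gauche, tBu–CH2Cl gauche, tBu–SH gauche; 0.8 + 1.0 + 1.9 + 1.4 = 5.1 kcal/mol.
C (staggered): NH2–CH2Cl gauche, NH2–SH gauche, tBu–Br gauche, tBu–SH gauche; 1.0 + 0.8 + 1.2 + 1.4 = 4.4 kcal/mol.
A has the highest total (8.7 kcal/mol).

A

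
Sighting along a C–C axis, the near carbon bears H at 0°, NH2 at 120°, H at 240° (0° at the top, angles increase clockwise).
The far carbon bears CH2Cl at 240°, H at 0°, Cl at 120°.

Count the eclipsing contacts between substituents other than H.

1

Non-H eclipsing pairs: NH2(120°)/Cl(120°) — 1 interaction.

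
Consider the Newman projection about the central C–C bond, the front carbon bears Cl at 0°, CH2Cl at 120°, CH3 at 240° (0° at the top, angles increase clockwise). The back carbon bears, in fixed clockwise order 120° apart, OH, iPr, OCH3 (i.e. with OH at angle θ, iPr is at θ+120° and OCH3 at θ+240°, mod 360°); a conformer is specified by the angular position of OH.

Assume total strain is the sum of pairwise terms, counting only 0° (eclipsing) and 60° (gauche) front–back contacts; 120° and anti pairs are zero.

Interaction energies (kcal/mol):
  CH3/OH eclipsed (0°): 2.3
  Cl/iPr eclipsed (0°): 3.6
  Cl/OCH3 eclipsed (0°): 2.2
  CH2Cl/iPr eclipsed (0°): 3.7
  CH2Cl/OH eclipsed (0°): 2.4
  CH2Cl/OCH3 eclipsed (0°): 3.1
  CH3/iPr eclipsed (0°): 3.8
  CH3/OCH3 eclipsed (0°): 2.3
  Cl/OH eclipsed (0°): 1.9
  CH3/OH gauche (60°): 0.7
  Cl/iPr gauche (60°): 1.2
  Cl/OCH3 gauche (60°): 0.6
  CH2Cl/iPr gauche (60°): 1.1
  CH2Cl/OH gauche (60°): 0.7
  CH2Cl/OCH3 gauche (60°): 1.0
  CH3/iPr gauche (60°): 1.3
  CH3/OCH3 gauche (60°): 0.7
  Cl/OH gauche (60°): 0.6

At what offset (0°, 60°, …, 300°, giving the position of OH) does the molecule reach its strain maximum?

240°

OH at 0° (eclipsed): Cl–OH eclipsed, CH2Cl–iPr eclipsed, CH3–OCH3 eclipsed; 1.9 + 3.7 + 2.3 = 7.9 kcal/mol.
OH at 60° (staggered): Cl–OH gauche, Cl–OCH3 gauche, CH2Cl–OH gauche, CH2Cl–iPr gauche, CH3–iPr gauche, CH3–OCH3 gauche; 0.6 + 0.6 + 0.7 + 1.1 + 1.3 + 0.7 = 5.0 kcal/mol.
OH at 120° (eclipsed): Cl–OCH3 eclipsed, CH2Cl–OH eclipsed, CH3–iPr eclipsed; 2.2 + 2.4 + 3.8 = 8.4 kcal/mol.
OH at 180° (staggered): Cl–iPr gauche, Cl–OCH3 gauche, CH2Cl–OH gauche, CH2Cl–OCH3 gauche, CH3–OH gauche, CH3–iPr gauche; 1.2 + 0.6 + 0.7 + 1.0 + 0.7 + 1.3 = 5.5 kcal/mol.
OH at 240° (eclipsed): Cl–iPr eclipsed, CH2Cl–OCH3 eclipsed, CH3–OH eclipsed; 3.6 + 3.1 + 2.3 = 9.0 kcal/mol.
OH at 300° (staggered): Cl–OH gauche, Cl–iPr gauche, CH2Cl–iPr gauche, CH2Cl–OCH3 gauche, CH3–OH gauche, CH3–OCH3 gauche; 0.6 + 1.2 + 1.1 + 1.0 + 0.7 + 0.7 = 5.3 kcal/mol.
The maximum (9.0 kcal/mol) occurs with OH at 240°.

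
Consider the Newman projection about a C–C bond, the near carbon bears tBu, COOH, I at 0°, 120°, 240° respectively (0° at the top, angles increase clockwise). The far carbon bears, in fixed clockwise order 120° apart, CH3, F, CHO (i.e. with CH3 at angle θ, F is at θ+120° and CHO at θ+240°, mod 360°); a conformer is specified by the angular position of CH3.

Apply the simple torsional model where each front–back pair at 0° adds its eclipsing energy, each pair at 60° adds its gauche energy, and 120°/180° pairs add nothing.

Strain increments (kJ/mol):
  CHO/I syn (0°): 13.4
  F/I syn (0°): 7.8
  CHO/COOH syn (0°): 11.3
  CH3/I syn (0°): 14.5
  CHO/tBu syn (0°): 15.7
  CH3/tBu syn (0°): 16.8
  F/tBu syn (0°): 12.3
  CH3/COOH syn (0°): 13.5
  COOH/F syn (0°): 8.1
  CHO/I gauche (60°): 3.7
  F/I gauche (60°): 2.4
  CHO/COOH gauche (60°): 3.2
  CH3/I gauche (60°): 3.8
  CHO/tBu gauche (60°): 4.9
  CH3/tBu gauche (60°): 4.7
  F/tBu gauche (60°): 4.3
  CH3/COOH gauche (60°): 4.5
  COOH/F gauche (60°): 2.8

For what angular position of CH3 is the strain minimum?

CH3 at 0° (eclipsed): tBu–CH3 eclipsed, COOH–F eclipsed, I–CHO eclipsed; 16.8 + 8.1 + 13.4 = 38.3 kJ/mol.
CH3 at 60° (staggered): tBu–CH3 gauche, tBu–CHO gauche, COOH–CH3 gauche, COOH–F gauche, I–F gauche, I–CHO gauche; 4.7 + 4.9 + 4.5 + 2.8 + 2.4 + 3.7 = 23.0 kJ/mol.
CH3 at 120° (eclipsed): tBu–CHO eclipsed, COOH–CH3 eclipsed, I–F eclipsed; 15.7 + 13.5 + 7.8 = 37.0 kJ/mol.
CH3 at 180° (staggered): tBu–F gauche, tBu–CHO gauche, COOH–CH3 gauche, COOH–CHO gauche, I–CH3 gauche, I–F gauche; 4.3 + 4.9 + 4.5 + 3.2 + 3.8 + 2.4 = 23.1 kJ/mol.
CH3 at 240° (eclipsed): tBu–F eclipsed, COOH–CHO eclipsed, I–CH3 eclipsed; 12.3 + 11.3 + 14.5 = 38.1 kJ/mol.
CH3 at 300° (staggered): tBu–CH3 gauche, tBu–F gauche, COOH–F gauche, COOH–CHO gauche, I–CH3 gauche, I–CHO gauche; 4.7 + 4.3 + 2.8 + 3.2 + 3.8 + 3.7 = 22.5 kJ/mol.
The minimum (22.5 kJ/mol) occurs with CH3 at 300°.

300°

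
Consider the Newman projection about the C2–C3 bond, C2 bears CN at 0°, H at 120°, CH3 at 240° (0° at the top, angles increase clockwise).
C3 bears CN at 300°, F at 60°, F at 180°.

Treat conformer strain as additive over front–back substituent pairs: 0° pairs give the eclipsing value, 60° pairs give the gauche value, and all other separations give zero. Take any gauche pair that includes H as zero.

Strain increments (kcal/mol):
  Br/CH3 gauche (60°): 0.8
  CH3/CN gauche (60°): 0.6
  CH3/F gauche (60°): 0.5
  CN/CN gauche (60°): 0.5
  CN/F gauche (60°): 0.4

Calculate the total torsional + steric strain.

2.0 kcal/mol

This conformer (staggered): CN–CN gauche, CN–F gauche, CH3–CN gauche, CH3–F gauche; 0.5 + 0.4 + 0.6 + 0.5 = 2.0 kcal/mol.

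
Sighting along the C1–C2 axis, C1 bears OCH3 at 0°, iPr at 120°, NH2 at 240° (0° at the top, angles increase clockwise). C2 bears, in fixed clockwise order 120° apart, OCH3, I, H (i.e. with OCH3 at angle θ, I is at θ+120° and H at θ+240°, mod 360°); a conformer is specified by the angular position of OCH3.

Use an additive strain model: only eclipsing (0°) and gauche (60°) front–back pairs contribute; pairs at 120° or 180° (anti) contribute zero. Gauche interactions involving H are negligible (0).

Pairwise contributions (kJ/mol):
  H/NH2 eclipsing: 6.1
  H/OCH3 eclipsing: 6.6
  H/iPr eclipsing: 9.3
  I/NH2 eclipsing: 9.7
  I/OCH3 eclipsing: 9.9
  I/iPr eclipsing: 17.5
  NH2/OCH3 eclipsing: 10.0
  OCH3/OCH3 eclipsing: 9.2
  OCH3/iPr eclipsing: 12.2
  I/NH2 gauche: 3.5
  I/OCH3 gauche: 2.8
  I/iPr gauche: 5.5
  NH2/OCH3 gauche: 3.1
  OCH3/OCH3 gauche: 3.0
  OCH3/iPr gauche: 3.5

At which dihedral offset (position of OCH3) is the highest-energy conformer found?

0°

OCH3 at 0° (eclipsed): OCH3(0°)/OCH3(0°) eclipsed 9.2; iPr(120°)/I(120°) eclipsed 17.5; NH2(240°)/H(240°) eclipsed 6.1 → 32.8 kJ/mol.
OCH3 at 60° (staggered): OCH3(0°)/OCH3(60°) gauche 3.0; iPr(120°)/OCH3(60°) gauche 3.5; iPr(120°)/I(180°) gauche 5.5; NH2(240°)/I(180°) gauche 3.5 → 15.5 kJ/mol.
OCH3 at 120° (eclipsed): OCH3(0°)/H(0°) eclipsed 6.6; iPr(120°)/OCH3(120°) eclipsed 12.2; NH2(240°)/I(240°) eclipsed 9.7 → 28.5 kJ/mol.
OCH3 at 180° (staggered): OCH3(0°)/I(300°) gauche 2.8; iPr(120°)/OCH3(180°) gauche 3.5; NH2(240°)/OCH3(180°) gauche 3.1; NH2(240°)/I(300°) gauche 3.5 → 12.9 kJ/mol.
OCH3 at 240° (eclipsed): OCH3(0°)/I(0°) eclipsed 9.9; iPr(120°)/H(120°) eclipsed 9.3; NH2(240°)/OCH3(240°) eclipsed 10.0 → 29.2 kJ/mol.
OCH3 at 300° (staggered): OCH3(0°)/OCH3(300°) gauche 3.0; OCH3(0°)/I(60°) gauche 2.8; iPr(120°)/I(60°) gauche 5.5; NH2(240°)/OCH3(300°) gauche 3.1 → 14.4 kJ/mol.
The maximum (32.8 kJ/mol) occurs with OCH3 at 0°.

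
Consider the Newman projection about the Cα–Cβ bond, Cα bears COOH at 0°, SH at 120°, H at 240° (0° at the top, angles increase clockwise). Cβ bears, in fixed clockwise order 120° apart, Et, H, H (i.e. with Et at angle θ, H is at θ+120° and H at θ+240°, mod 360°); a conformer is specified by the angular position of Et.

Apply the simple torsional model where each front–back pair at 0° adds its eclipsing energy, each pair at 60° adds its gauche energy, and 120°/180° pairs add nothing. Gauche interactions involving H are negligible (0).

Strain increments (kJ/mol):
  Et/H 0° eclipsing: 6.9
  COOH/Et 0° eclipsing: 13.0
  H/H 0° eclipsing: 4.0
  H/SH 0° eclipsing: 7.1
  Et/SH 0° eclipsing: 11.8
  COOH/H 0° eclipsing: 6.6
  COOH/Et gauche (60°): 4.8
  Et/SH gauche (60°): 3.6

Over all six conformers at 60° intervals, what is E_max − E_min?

Et at 0° (eclipsed): COOH(0°)/Et(0°) eclipsed 13.0; SH(120°)/H(120°) eclipsed 7.1; H(240°)/H(240°) eclipsed 4.0 → 24.1 kJ/mol.
Et at 60° (staggered): COOH(0°)/Et(60°) gauche 4.8; SH(120°)/Et(60°) gauche 3.6 → 8.4 kJ/mol.
Et at 120° (eclipsed): COOH(0°)/H(0°) eclipsed 6.6; SH(120°)/Et(120°) eclipsed 11.8; H(240°)/H(240°) eclipsed 4.0 → 22.4 kJ/mol.
Et at 180° (staggered): SH(120°)/Et(180°) gauche 3.6 → 3.6 kJ/mol.
Et at 240° (eclipsed): COOH(0°)/H(0°) eclipsed 6.6; SH(120°)/H(120°) eclipsed 7.1; H(240°)/Et(240°) eclipsed 6.9 → 20.6 kJ/mol.
Et at 300° (staggered): COOH(0°)/Et(300°) gauche 4.8 → 4.8 kJ/mol.
Max at 0° (24.1 kJ/mol), min at 180° (3.6 kJ/mol); barrier = 20.5 kJ/mol.

20.5 kJ/mol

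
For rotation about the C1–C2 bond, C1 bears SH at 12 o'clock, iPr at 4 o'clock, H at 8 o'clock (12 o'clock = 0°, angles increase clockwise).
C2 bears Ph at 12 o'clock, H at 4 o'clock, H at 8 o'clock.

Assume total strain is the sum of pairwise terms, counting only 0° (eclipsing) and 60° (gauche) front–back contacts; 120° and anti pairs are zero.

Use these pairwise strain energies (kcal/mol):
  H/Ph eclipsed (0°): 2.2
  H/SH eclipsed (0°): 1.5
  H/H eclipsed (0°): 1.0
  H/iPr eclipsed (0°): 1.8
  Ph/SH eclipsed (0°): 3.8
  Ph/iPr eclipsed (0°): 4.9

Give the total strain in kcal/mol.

6.6 kcal/mol

This conformer (eclipsed): SH–Ph eclipsed, iPr–H eclipsed, H–H eclipsed; 3.8 + 1.8 + 1.0 = 6.6 kcal/mol.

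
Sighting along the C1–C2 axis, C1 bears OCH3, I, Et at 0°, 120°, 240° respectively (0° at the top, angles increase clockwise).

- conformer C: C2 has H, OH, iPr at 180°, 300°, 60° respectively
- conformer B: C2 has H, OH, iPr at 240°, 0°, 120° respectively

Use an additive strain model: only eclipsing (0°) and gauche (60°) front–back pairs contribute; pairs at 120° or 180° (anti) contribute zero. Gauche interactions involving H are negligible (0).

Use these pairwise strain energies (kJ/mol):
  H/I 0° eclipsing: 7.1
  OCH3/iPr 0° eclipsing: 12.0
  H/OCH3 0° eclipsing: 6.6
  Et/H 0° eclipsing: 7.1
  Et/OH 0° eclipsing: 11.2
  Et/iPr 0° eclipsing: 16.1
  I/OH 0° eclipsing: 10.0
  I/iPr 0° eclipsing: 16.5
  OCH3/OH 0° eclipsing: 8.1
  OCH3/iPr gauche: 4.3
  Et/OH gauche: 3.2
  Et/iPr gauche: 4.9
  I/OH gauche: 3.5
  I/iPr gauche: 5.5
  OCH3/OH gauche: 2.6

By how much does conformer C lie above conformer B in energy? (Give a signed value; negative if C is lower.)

-16.1 kJ/mol

C is staggered. OCH3 at 0° is gauche with OH at 300° (2.6); OCH3 at 0° is gauche with iPr at 60° (4.3); I at 120° is gauche with iPr at 60° (5.5); Et at 240° is gauche with OH at 300° (3.2). Total 15.6 kJ/mol.
B is eclipsed. OCH3 at 0° is eclipsed with OH at 0° (8.1); I at 120° is eclipsed with iPr at 120° (16.5); Et at 240° is eclipsed with H at 240° (7.1). Total 31.7 kJ/mol.
E(C) − E(B) = 15.6 − 31.7 = -16.1 kJ/mol.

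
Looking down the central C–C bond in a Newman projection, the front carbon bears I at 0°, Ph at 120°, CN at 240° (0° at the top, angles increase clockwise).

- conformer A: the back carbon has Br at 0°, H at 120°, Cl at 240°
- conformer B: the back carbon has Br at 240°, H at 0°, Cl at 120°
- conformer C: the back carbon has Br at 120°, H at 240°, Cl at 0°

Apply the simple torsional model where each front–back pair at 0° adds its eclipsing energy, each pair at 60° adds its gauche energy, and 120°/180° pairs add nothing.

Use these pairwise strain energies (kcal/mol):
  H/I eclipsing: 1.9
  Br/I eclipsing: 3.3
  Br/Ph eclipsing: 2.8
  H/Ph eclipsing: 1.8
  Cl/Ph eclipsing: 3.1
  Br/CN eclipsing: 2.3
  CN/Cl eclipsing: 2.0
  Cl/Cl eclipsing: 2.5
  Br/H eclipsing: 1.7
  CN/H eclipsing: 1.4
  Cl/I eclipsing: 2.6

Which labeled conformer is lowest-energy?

A (eclipsed): I(0°)/Br(0°) eclipsed 3.3; Ph(120°)/H(120°) eclipsed 1.8; CN(240°)/Cl(240°) eclipsed 2.0 → 7.1 kcal/mol.
B (eclipsed): I(0°)/H(0°) eclipsed 1.9; Ph(120°)/Cl(120°) eclipsed 3.1; CN(240°)/Br(240°) eclipsed 2.3 → 7.3 kcal/mol.
C (eclipsed): I(0°)/Cl(0°) eclipsed 2.6; Ph(120°)/Br(120°) eclipsed 2.8; CN(240°)/H(240°) eclipsed 1.4 → 6.8 kcal/mol.
C has the lowest total (6.8 kcal/mol).

C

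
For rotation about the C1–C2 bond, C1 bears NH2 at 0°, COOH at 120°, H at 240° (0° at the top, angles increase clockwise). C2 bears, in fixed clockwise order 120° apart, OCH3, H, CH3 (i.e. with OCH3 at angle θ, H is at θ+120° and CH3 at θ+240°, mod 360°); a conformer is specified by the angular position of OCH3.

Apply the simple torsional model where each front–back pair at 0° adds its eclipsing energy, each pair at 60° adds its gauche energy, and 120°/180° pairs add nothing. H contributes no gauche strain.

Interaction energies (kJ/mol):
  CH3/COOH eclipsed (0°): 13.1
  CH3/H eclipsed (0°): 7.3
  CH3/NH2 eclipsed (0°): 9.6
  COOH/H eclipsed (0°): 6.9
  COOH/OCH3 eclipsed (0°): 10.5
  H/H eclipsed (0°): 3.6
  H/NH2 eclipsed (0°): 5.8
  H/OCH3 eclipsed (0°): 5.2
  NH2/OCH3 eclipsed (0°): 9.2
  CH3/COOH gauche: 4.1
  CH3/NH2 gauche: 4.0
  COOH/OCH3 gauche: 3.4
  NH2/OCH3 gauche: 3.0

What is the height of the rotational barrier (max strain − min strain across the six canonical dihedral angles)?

OCH3 at 0° (eclipsed): NH2–OCH3 eclipsed, COOH–H eclipsed, H–CH3 eclipsed; 9.2 + 6.9 + 7.3 = 23.4 kJ/mol.
OCH3 at 60° (staggered): NH2–OCH3 gauche, NH2–CH3 gauche, COOH–OCH3 gauche; 3.0 + 4.0 + 3.4 = 10.4 kJ/mol.
OCH3 at 120° (eclipsed): NH2–CH3 eclipsed, COOH–OCH3 eclipsed, H–H eclipsed; 9.6 + 10.5 + 3.6 = 23.7 kJ/mol.
OCH3 at 180° (staggered): NH2–CH3 gauche, COOH–OCH3 gauche, COOH–CH3 gauche; 4.0 + 3.4 + 4.1 = 11.5 kJ/mol.
OCH3 at 240° (eclipsed): NH2–H eclipsed, COOH–CH3 eclipsed, H–OCH3 eclipsed; 5.8 + 13.1 + 5.2 = 24.1 kJ/mol.
OCH3 at 300° (staggered): NH2–OCH3 gauche, COOH–CH3 gauche; 3.0 + 4.1 = 7.1 kJ/mol.
Max at 240° (24.1 kJ/mol), min at 300° (7.1 kJ/mol); barrier = 17.0 kJ/mol.

17.0 kJ/mol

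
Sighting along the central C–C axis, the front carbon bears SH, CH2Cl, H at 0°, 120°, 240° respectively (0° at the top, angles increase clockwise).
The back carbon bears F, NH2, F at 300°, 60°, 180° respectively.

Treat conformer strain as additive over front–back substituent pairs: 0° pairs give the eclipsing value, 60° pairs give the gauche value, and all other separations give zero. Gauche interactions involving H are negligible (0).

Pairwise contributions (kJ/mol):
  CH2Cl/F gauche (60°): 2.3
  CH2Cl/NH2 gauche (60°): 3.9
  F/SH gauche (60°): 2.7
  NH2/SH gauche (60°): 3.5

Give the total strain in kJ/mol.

This conformer (staggered): SH(0°)/F(300°) gauche 2.7; SH(0°)/NH2(60°) gauche 3.5; CH2Cl(120°)/NH2(60°) gauche 3.9; CH2Cl(120°)/F(180°) gauche 2.3 → 12.4 kJ/mol.

12.4 kJ/mol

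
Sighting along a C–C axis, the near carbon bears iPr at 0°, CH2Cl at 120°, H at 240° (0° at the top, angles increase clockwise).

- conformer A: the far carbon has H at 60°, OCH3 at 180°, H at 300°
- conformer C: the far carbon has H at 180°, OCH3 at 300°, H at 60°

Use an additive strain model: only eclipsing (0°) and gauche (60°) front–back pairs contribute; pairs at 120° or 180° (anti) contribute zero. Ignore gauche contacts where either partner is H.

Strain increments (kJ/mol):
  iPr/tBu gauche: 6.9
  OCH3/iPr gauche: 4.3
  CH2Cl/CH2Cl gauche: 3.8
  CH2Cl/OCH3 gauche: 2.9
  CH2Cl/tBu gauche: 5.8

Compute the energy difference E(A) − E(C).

A (staggered): CH2Cl(120°)/OCH3(180°) gauche 2.9 → 2.9 kJ/mol.
C (staggered): iPr(0°)/OCH3(300°) gauche 4.3 → 4.3 kJ/mol.
E(A) − E(C) = 2.9 − 4.3 = -1.4 kJ/mol.

-1.4 kJ/mol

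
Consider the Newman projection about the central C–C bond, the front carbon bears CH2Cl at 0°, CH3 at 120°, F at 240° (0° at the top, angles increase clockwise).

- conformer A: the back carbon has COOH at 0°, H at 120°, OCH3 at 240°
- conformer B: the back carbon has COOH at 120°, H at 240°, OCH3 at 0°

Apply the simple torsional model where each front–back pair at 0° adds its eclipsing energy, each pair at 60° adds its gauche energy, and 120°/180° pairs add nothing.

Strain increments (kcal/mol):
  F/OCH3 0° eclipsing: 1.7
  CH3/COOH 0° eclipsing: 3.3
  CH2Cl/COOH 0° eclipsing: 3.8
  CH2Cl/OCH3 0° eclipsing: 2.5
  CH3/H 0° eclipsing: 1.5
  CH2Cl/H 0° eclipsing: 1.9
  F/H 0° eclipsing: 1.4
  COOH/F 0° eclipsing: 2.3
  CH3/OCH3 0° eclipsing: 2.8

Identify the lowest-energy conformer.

A (eclipsed): CH2Cl(0°)/COOH(0°) eclipsed 3.8; CH3(120°)/H(120°) eclipsed 1.5; F(240°)/OCH3(240°) eclipsed 1.7 → 7.0 kcal/mol.
B (eclipsed): CH2Cl(0°)/OCH3(0°) eclipsed 2.5; CH3(120°)/COOH(120°) eclipsed 3.3; F(240°)/H(240°) eclipsed 1.4 → 7.2 kcal/mol.
A has the lowest total (7.0 kcal/mol).

A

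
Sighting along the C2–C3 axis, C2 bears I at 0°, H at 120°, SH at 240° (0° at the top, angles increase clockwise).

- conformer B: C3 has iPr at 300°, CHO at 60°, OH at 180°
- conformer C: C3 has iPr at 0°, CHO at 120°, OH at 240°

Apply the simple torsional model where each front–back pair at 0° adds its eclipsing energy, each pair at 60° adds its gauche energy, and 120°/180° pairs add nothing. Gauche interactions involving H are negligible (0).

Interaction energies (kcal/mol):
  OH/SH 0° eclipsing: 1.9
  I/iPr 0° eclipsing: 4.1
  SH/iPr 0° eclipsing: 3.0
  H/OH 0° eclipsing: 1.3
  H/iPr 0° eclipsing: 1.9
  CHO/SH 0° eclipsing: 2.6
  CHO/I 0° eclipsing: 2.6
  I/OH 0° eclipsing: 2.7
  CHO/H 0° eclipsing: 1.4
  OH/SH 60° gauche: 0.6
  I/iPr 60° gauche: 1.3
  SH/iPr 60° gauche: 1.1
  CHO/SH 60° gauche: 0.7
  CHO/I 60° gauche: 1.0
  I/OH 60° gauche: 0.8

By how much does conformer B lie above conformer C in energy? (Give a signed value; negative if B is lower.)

B (staggered): I–iPr gauche, I–CHO gauche, SH–iPr gauche, SH–OH gauche; 1.3 + 1.0 + 1.1 + 0.6 = 4.0 kcal/mol.
C (eclipsed): I–iPr eclipsed, H–CHO eclipsed, SH–OH eclipsed; 4.1 + 1.4 + 1.9 = 7.4 kcal/mol.
E(B) − E(C) = 4.0 − 7.4 = -3.4 kcal/mol.

-3.4 kcal/mol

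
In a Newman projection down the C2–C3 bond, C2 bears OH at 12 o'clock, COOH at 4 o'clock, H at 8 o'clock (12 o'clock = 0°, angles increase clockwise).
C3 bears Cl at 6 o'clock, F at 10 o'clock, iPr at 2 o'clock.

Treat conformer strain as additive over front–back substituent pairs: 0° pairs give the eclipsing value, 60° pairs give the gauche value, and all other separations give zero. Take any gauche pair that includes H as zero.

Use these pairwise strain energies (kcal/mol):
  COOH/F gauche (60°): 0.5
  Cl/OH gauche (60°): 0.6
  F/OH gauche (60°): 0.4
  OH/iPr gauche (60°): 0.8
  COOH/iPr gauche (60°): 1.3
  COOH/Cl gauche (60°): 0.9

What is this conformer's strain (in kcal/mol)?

3.4 kcal/mol

This conformer (staggered): OH–F gauche, OH–iPr gauche, COOH–Cl gauche, COOH–iPr gauche; 0.4 + 0.8 + 0.9 + 1.3 = 3.4 kcal/mol.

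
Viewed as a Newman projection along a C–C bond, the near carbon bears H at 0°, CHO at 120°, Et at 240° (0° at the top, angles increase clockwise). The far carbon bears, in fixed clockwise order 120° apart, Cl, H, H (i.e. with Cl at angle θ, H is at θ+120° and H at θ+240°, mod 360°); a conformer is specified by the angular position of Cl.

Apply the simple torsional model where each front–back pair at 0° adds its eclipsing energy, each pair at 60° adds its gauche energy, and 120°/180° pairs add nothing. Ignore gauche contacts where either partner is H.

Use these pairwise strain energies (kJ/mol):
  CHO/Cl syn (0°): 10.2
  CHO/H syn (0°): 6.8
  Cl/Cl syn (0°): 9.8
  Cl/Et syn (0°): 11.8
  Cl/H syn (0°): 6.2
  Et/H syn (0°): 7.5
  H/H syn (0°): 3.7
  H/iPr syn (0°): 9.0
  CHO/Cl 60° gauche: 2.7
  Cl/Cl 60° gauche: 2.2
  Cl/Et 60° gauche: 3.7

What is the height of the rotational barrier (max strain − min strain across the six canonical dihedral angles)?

Cl at 0° (eclipsed): H(0°)/Cl(0°) eclipsed 6.2; CHO(120°)/H(120°) eclipsed 6.8; Et(240°)/H(240°) eclipsed 7.5 → 20.5 kJ/mol.
Cl at 60° (staggered): CHO(120°)/Cl(60°) gauche 2.7 → 2.7 kJ/mol.
Cl at 120° (eclipsed): H(0°)/H(0°) eclipsed 3.7; CHO(120°)/Cl(120°) eclipsed 10.2; Et(240°)/H(240°) eclipsed 7.5 → 21.4 kJ/mol.
Cl at 180° (staggered): CHO(120°)/Cl(180°) gauche 2.7; Et(240°)/Cl(180°) gauche 3.7 → 6.4 kJ/mol.
Cl at 240° (eclipsed): H(0°)/H(0°) eclipsed 3.7; CHO(120°)/H(120°) eclipsed 6.8; Et(240°)/Cl(240°) eclipsed 11.8 → 22.3 kJ/mol.
Cl at 300° (staggered): Et(240°)/Cl(300°) gauche 3.7 → 3.7 kJ/mol.
Max at 240° (22.3 kJ/mol), min at 60° (2.7 kJ/mol); barrier = 19.6 kJ/mol.

19.6 kJ/mol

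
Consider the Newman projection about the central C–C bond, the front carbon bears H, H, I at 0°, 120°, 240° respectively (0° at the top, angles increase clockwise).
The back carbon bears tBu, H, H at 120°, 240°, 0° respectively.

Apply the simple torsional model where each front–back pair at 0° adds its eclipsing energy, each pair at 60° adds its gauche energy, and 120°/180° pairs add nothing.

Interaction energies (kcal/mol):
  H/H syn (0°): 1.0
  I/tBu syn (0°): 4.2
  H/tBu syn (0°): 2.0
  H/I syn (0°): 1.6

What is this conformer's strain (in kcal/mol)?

4.6 kcal/mol

This conformer is eclipsed. H at 0° is eclipsed with H at 0° (1.0); H at 120° is eclipsed with tBu at 120° (2.0); I at 240° is eclipsed with H at 240° (1.6). Total 4.6 kcal/mol.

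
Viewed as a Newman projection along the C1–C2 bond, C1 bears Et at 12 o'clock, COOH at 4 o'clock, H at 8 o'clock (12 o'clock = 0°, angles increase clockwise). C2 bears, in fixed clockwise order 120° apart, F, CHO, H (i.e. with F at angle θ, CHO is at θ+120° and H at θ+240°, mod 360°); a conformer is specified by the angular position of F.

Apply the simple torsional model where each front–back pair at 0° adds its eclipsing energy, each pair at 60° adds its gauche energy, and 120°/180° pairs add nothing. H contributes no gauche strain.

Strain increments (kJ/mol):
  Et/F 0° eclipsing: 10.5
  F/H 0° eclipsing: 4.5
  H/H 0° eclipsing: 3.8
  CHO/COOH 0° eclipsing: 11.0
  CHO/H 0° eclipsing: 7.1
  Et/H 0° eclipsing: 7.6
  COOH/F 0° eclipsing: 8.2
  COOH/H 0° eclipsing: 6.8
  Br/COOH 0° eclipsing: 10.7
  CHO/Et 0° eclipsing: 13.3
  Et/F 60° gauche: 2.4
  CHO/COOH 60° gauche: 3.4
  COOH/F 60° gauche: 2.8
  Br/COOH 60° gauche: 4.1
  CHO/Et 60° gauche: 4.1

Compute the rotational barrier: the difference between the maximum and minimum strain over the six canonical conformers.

F at 0° (eclipsed): Et–F eclipsed, COOH–CHO eclipsed, H–H eclipsed; 10.5 + 11.0 + 3.8 = 25.3 kJ/mol.
F at 60° (staggered): Et–F gauche, COOH–F gauche, COOH–CHO gauche; 2.4 + 2.8 + 3.4 = 8.6 kJ/mol.
F at 120° (eclipsed): Et–H eclipsed, COOH–F eclipsed, H–CHO eclipsed; 7.6 + 8.2 + 7.1 = 22.9 kJ/mol.
F at 180° (staggered): Et–CHO gauche, COOH–F gauche; 4.1 + 2.8 = 6.9 kJ/mol.
F at 240° (eclipsed): Et–CHO eclipsed, COOH–H eclipsed, H–F eclipsed; 13.3 + 6.8 + 4.5 = 24.6 kJ/mol.
F at 300° (staggered): Et–F gauche, Et–CHO gauche, COOH–CHO gauche; 2.4 + 4.1 + 3.4 = 9.9 kJ/mol.
Max at 0° (25.3 kJ/mol), min at 180° (6.9 kJ/mol); barrier = 18.4 kJ/mol.

18.4 kJ/mol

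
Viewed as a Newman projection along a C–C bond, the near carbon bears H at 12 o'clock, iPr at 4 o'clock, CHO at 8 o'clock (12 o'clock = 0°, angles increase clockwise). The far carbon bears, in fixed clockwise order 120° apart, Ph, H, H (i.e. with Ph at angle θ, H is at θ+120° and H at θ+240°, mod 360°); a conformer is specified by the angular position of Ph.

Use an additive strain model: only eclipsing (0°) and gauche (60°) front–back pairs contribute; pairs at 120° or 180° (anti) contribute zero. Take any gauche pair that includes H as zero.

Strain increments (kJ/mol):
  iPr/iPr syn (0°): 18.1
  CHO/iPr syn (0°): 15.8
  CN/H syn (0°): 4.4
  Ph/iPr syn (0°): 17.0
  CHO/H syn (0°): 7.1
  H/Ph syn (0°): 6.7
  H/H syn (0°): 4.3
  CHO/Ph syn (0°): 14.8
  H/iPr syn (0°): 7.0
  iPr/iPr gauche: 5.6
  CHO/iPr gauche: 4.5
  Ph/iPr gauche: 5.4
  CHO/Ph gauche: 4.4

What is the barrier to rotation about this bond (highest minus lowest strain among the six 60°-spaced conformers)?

24.0 kJ/mol

Ph at 0° (eclipsed): H–Ph eclipsed, iPr–H eclipsed, CHO–H eclipsed; 6.7 + 7.0 + 7.1 = 20.8 kJ/mol.
Ph at 60° (staggered): iPr–Ph gauche; 5.4 = 5.4 kJ/mol.
Ph at 120° (eclipsed): H–H eclipsed, iPr–Ph eclipsed, CHO–H eclipsed; 4.3 + 17.0 + 7.1 = 28.4 kJ/mol.
Ph at 180° (staggered): iPr–Ph gauche, CHO–Ph gauche; 5.4 + 4.4 = 9.8 kJ/mol.
Ph at 240° (eclipsed): H–H eclipsed, iPr–H eclipsed, CHO–Ph eclipsed; 4.3 + 7.0 + 14.8 = 26.1 kJ/mol.
Ph at 300° (staggered): CHO–Ph gauche; 4.4 = 4.4 kJ/mol.
Max at 120° (28.4 kJ/mol), min at 300° (4.4 kJ/mol); barrier = 24.0 kJ/mol.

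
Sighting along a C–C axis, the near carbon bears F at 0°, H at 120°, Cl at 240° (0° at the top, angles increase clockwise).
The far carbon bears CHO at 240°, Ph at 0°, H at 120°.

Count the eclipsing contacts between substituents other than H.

Non-H eclipsing pairs: F(0°)/Ph(0°); Cl(240°)/CHO(240°) — 2 interactions.

2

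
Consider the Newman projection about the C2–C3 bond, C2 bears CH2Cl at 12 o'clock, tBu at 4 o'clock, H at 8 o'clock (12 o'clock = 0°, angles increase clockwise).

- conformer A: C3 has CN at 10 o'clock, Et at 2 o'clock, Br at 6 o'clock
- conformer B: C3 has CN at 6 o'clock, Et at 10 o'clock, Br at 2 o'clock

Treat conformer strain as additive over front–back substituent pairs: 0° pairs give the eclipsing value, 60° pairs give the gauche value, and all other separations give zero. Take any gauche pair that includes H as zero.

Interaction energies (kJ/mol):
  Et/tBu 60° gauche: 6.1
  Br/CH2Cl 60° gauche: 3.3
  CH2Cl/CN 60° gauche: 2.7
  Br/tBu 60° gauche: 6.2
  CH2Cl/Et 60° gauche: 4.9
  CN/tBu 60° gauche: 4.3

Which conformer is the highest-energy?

A (staggered): CH2Cl–CN gauche, CH2Cl–Et gauche, tBu–Et gauche, tBu–Br gauche; 2.7 + 4.9 + 6.1 + 6.2 = 19.9 kJ/mol.
B (staggered): CH2Cl–Et gauche, CH2Cl–Br gauche, tBu–CN gauche, tBu–Br gauche; 4.9 + 3.3 + 4.3 + 6.2 = 18.7 kJ/mol.
A has the highest total (19.9 kJ/mol).

A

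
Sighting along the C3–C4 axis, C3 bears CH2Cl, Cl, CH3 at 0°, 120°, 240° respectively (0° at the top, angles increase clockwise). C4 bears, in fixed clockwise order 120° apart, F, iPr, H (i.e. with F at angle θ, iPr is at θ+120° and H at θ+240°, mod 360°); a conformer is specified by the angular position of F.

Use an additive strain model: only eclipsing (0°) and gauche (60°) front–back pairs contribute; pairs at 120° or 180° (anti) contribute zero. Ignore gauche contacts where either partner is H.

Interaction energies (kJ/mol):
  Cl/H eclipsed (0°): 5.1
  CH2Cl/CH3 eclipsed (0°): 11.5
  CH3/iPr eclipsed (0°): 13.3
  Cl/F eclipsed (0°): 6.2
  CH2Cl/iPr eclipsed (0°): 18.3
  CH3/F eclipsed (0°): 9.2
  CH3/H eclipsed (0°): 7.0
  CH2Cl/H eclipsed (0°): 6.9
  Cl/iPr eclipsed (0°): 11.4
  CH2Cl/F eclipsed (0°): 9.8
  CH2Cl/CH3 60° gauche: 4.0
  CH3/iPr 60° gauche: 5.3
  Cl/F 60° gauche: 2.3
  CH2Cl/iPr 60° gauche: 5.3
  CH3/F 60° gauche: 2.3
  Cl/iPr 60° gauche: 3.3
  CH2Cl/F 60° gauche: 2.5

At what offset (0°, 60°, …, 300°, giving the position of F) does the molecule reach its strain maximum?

F at 0° (eclipsed): CH2Cl–F eclipsed, Cl–iPr eclipsed, CH3–H eclipsed; 9.8 + 11.4 + 7.0 = 28.2 kJ/mol.
F at 60° (staggered): CH2Cl–F gauche, Cl–F gauche, Cl–iPr gauche, CH3–iPr gauche; 2.5 + 2.3 + 3.3 + 5.3 = 13.4 kJ/mol.
F at 120° (eclipsed): CH2Cl–H eclipsed, Cl–F eclipsed, CH3–iPr eclipsed; 6.9 + 6.2 + 13.3 = 26.4 kJ/mol.
F at 180° (staggered): CH2Cl–iPr gauche, Cl–F gauche, CH3–F gauche, CH3–iPr gauche; 5.3 + 2.3 + 2.3 + 5.3 = 15.2 kJ/mol.
F at 240° (eclipsed): CH2Cl–iPr eclipsed, Cl–H eclipsed, CH3–F eclipsed; 18.3 + 5.1 + 9.2 = 32.6 kJ/mol.
F at 300° (staggered): CH2Cl–F gauche, CH2Cl–iPr gauche, Cl–iPr gauche, CH3–F gauche; 2.5 + 5.3 + 3.3 + 2.3 = 13.4 kJ/mol.
The maximum (32.6 kJ/mol) occurs with F at 240°.

240°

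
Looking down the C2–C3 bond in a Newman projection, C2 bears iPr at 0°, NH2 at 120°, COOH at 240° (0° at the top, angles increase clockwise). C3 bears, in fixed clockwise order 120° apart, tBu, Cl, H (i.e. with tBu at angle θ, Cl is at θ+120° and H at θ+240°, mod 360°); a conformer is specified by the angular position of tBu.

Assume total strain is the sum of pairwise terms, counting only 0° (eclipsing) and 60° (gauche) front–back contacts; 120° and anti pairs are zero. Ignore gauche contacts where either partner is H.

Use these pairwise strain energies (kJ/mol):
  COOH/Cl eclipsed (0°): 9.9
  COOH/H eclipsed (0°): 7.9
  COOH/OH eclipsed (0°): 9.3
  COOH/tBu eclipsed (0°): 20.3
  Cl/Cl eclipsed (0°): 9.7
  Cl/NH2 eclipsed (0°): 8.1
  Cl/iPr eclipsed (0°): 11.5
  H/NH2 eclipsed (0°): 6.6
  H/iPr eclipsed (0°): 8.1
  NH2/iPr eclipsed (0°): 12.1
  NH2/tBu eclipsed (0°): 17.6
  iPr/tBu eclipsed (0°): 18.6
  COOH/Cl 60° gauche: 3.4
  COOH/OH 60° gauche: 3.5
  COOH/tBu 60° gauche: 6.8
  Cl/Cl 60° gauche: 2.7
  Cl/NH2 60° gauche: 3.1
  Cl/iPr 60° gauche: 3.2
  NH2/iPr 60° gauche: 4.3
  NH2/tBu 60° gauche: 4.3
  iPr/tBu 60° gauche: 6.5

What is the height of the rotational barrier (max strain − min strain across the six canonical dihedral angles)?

tBu at 0° is eclipsed. iPr at 0° is eclipsed with tBu at 0° (18.6); NH2 at 120° is eclipsed with Cl at 120° (8.1); COOH at 240° is eclipsed with H at 240° (7.9). Total 34.6 kJ/mol.
tBu at 60° is staggered. iPr at 0° is gauche with tBu at 60° (6.5); NH2 at 120° is gauche with tBu at 60° (4.3); NH2 at 120° is gauche with Cl at 180° (3.1); COOH at 240° is gauche with Cl at 180° (3.4). Total 17.3 kJ/mol.
tBu at 120° is eclipsed. iPr at 0° is eclipsed with H at 0° (8.1); NH2 at 120° is eclipsed with tBu at 120° (17.6); COOH at 240° is eclipsed with Cl at 240° (9.9). Total 35.6 kJ/mol.
tBu at 180° is staggered. iPr at 0° is gauche with Cl at 300° (3.2); NH2 at 120° is gauche with tBu at 180° (4.3); COOH at 240° is gauche with tBu at 180° (6.8); COOH at 240° is gauche with Cl at 300° (3.4). Total 17.7 kJ/mol.
tBu at 240° is eclipsed. iPr at 0° is eclipsed with Cl at 0° (11.5); NH2 at 120° is eclipsed with H at 120° (6.6); COOH at 240° is eclipsed with tBu at 240° (20.3). Total 38.4 kJ/mol.
tBu at 300° is staggered. iPr at 0° is gauche with tBu at 300° (6.5); iPr at 0° is gauche with Cl at 60° (3.2); NH2 at 120° is gauche with Cl at 60° (3.1); COOH at 240° is gauche with tBu at 300° (6.8). Total 19.6 kJ/mol.
Max at 240° (38.4 kJ/mol), min at 60° (17.3 kJ/mol); barrier = 21.1 kJ/mol.

21.1 kJ/mol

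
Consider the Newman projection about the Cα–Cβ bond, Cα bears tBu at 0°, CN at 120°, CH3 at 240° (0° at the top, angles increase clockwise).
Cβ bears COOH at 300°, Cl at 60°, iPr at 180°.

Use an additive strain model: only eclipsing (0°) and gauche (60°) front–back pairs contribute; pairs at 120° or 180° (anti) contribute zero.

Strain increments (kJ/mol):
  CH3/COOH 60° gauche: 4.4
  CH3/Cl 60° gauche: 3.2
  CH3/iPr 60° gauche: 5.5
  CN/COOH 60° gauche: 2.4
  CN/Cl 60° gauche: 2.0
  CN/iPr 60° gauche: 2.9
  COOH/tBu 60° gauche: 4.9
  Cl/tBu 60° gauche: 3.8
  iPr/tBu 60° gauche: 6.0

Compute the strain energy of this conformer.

This conformer (staggered): tBu(0°)/COOH(300°) gauche 4.9; tBu(0°)/Cl(60°) gauche 3.8; CN(120°)/Cl(60°) gauche 2.0; CN(120°)/iPr(180°) gauche 2.9; CH3(240°)/COOH(300°) gauche 4.4; CH3(240°)/iPr(180°) gauche 5.5 → 23.5 kJ/mol.

23.5 kJ/mol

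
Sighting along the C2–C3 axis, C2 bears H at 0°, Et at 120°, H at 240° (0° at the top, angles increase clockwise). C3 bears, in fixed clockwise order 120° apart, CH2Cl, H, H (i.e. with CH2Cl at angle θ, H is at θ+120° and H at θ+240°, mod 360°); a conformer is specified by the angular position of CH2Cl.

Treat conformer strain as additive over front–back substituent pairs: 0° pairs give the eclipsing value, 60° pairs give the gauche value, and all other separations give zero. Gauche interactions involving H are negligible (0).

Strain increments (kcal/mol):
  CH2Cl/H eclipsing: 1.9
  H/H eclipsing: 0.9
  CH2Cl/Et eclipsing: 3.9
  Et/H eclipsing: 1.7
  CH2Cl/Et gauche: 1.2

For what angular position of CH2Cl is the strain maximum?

CH2Cl at 0° is eclipsed. H at 0° is eclipsed with CH2Cl at 0° (1.9); Et at 120° is eclipsed with H at 120° (1.7); H at 240° is eclipsed with H at 240° (0.9). Total 4.5 kcal/mol.
CH2Cl at 60° is staggered. Et at 120° is gauche with CH2Cl at 60° (1.2). Total 1.2 kcal/mol.
CH2Cl at 120° is eclipsed. H at 0° is eclipsed with H at 0° (0.9); Et at 120° is eclipsed with CH2Cl at 120° (3.9); H at 240° is eclipsed with H at 240° (0.9). Total 5.7 kcal/mol.
CH2Cl at 180° is staggered. Et at 120° is gauche with CH2Cl at 180° (1.2). Total 1.2 kcal/mol.
CH2Cl at 240° is eclipsed. H at 0° is eclipsed with H at 0° (0.9); Et at 120° is eclipsed with H at 120° (1.7); H at 240° is eclipsed with CH2Cl at 240° (1.9). Total 4.5 kcal/mol.
CH2Cl at 300° (staggered): no non-H gauche contacts → 0.0 kcal/mol.
The maximum (5.7 kcal/mol) occurs with CH2Cl at 120°.

120°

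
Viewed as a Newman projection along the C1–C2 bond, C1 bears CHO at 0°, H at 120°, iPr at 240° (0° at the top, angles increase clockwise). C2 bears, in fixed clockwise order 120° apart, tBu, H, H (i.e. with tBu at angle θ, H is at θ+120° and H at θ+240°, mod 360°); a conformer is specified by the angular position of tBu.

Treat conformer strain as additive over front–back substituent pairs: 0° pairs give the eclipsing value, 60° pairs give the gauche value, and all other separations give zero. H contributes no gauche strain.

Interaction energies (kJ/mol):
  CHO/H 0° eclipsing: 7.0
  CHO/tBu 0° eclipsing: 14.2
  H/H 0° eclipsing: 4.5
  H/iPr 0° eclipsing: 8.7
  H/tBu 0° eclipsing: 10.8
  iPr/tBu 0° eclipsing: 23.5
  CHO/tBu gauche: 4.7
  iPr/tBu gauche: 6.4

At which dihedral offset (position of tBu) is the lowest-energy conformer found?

tBu at 0° (eclipsed): CHO(0°)/tBu(0°) eclipsed 14.2; H(120°)/H(120°) eclipsed 4.5; iPr(240°)/H(240°) eclipsed 8.7 → 27.4 kJ/mol.
tBu at 60° (staggered): CHO(0°)/tBu(60°) gauche 4.7 → 4.7 kJ/mol.
tBu at 120° (eclipsed): CHO(0°)/H(0°) eclipsed 7.0; H(120°)/tBu(120°) eclipsed 10.8; iPr(240°)/H(240°) eclipsed 8.7 → 26.5 kJ/mol.
tBu at 180° (staggered): iPr(240°)/tBu(180°) gauche 6.4 → 6.4 kJ/mol.
tBu at 240° (eclipsed): CHO(0°)/H(0°) eclipsed 7.0; H(120°)/H(120°) eclipsed 4.5; iPr(240°)/tBu(240°) eclipsed 23.5 → 35.0 kJ/mol.
tBu at 300° (staggered): CHO(0°)/tBu(300°) gauche 4.7; iPr(240°)/tBu(300°) gauche 6.4 → 11.1 kJ/mol.
The minimum (4.7 kJ/mol) occurs with tBu at 60°.

60°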